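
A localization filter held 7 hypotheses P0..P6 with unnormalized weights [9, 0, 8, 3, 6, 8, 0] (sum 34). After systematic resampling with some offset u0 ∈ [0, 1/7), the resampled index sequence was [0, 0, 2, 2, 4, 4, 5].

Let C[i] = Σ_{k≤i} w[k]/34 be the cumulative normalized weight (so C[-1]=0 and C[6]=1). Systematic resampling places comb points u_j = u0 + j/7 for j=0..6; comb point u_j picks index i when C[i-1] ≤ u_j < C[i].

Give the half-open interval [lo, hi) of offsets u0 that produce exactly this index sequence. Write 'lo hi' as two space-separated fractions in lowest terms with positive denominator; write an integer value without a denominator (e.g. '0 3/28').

C = [9/34, 9/34, 1/2, 10/17, 13/17, 1, 1]
j=0 picked index 0: u0 ∈ [0, 9/34)
j=1 picked index 0: u0 ∈ [-1/7, 29/238)
j=2 picked index 2: u0 ∈ [-5/238, 3/14)
j=3 picked index 2: u0 ∈ [-39/238, 1/14)
j=4 picked index 4: u0 ∈ [2/119, 23/119)
j=5 picked index 4: u0 ∈ [-15/119, 6/119)
j=6 picked index 5: u0 ∈ [-11/119, 1/7)
intersection: [2/119, 6/119)

2/119 6/119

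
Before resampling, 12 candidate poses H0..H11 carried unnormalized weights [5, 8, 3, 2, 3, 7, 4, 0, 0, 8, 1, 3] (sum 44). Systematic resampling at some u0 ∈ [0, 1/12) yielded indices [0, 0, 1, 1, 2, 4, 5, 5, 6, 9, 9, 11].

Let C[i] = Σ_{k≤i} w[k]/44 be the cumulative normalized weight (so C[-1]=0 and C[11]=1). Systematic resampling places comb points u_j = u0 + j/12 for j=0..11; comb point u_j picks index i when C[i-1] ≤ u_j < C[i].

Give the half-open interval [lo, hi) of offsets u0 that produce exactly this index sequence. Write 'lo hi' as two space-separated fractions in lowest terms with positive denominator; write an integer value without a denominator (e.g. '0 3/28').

C = [5/44, 13/44, 4/11, 9/22, 21/44, 7/11, 8/11, 8/11, 8/11, 10/11, 41/44, 1]
j=0 picked index 0: u0 ∈ [0, 5/44)
j=1 picked index 0: u0 ∈ [-1/12, 1/33)
j=2 picked index 1: u0 ∈ [-7/132, 17/132)
j=3 picked index 1: u0 ∈ [-3/22, 1/22)
j=4 picked index 2: u0 ∈ [-5/132, 1/33)
j=5 picked index 4: u0 ∈ [-1/132, 2/33)
j=6 picked index 5: u0 ∈ [-1/44, 3/22)
j=7 picked index 5: u0 ∈ [-7/66, 7/132)
j=8 picked index 6: u0 ∈ [-1/33, 2/33)
j=9 picked index 9: u0 ∈ [-1/44, 7/44)
j=10 picked index 9: u0 ∈ [-7/66, 5/66)
j=11 picked index 11: u0 ∈ [1/66, 1/12)
intersection: [1/66, 1/33)

1/66 1/33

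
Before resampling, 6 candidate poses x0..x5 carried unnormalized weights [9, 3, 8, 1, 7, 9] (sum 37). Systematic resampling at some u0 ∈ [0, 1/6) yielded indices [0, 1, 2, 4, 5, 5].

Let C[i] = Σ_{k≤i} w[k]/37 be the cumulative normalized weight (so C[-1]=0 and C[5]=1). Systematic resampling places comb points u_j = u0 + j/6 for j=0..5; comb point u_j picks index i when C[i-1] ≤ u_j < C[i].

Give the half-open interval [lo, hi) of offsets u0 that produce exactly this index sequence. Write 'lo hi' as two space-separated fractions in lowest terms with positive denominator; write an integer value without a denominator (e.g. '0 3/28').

10/111 35/222

C = [9/37, 12/37, 20/37, 21/37, 28/37, 1]
j=0 picked index 0: u0 ∈ [0, 9/37)
j=1 picked index 1: u0 ∈ [17/222, 35/222)
j=2 picked index 2: u0 ∈ [-1/111, 23/111)
j=3 picked index 4: u0 ∈ [5/74, 19/74)
j=4 picked index 5: u0 ∈ [10/111, 1/3)
j=5 picked index 5: u0 ∈ [-17/222, 1/6)
intersection: [10/111, 35/222)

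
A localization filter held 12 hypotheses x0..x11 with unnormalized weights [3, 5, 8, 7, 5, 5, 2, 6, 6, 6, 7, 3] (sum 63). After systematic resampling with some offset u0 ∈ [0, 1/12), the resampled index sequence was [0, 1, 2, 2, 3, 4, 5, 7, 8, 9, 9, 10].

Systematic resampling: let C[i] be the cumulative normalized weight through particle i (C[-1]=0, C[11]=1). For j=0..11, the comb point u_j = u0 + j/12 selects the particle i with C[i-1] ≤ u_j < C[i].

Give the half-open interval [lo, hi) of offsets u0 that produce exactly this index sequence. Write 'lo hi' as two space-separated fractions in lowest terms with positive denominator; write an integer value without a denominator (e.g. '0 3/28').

C = [1/21, 8/63, 16/63, 23/63, 4/9, 11/21, 5/9, 41/63, 47/63, 53/63, 20/21, 1]
j=0 picked index 0: u0 ∈ [0, 1/21)
j=1 picked index 1: u0 ∈ [-1/28, 11/252)
j=2 picked index 2: u0 ∈ [-5/126, 11/126)
j=3 picked index 2: u0 ∈ [-31/252, 1/252)
j=4 picked index 3: u0 ∈ [-5/63, 2/63)
j=5 picked index 4: u0 ∈ [-13/252, 1/36)
j=6 picked index 5: u0 ∈ [-1/18, 1/42)
j=7 picked index 7: u0 ∈ [-1/36, 17/252)
j=8 picked index 8: u0 ∈ [-1/63, 5/63)
j=9 picked index 9: u0 ∈ [-1/252, 23/252)
j=10 picked index 9: u0 ∈ [-11/126, 1/126)
j=11 picked index 10: u0 ∈ [-19/252, 1/28)
intersection: [0, 1/252)

0 1/252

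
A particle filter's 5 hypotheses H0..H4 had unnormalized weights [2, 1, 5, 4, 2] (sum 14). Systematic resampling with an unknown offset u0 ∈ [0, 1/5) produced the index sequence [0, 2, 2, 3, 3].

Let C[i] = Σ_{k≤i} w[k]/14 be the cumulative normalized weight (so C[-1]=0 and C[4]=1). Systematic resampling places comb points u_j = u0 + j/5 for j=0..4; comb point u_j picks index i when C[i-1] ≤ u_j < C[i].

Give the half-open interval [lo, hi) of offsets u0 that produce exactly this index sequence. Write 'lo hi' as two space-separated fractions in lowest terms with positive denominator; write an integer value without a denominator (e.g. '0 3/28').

1/70 2/35

C = [1/7, 3/14, 4/7, 6/7, 1]
j=0 picked index 0: u0 ∈ [0, 1/7)
j=1 picked index 2: u0 ∈ [1/70, 13/35)
j=2 picked index 2: u0 ∈ [-13/70, 6/35)
j=3 picked index 3: u0 ∈ [-1/35, 9/35)
j=4 picked index 3: u0 ∈ [-8/35, 2/35)
intersection: [1/70, 2/35)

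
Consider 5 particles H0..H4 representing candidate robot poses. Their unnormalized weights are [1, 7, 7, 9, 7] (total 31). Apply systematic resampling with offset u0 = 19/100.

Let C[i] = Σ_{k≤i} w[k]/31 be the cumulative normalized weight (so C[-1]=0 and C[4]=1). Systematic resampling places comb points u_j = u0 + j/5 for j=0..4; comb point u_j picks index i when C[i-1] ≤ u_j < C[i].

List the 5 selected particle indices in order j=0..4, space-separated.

1 2 3 4 4

C = [1/31, 8/31, 15/31, 24/31, 1]
j=0: u_0=19/100 ∈ [1/31, 8/31) → index 1
j=1: u_1=39/100 ∈ [8/31, 15/31) → index 2
j=2: u_2=59/100 ∈ [15/31, 24/31) → index 3
j=3: u_3=79/100 ∈ [24/31, 1) → index 4
j=4: u_4=99/100 ∈ [24/31, 1) → index 4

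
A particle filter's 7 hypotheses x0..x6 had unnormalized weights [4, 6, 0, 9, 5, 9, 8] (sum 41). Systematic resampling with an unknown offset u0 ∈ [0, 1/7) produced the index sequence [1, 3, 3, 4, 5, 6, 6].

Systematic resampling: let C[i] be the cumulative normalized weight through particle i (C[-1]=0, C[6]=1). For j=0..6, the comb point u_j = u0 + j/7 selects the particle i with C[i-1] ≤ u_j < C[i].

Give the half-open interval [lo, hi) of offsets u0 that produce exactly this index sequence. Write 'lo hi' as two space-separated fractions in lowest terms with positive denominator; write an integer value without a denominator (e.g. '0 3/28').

C = [4/41, 10/41, 10/41, 19/41, 24/41, 33/41, 1]
j=0 picked index 1: u0 ∈ [4/41, 10/41)
j=1 picked index 3: u0 ∈ [29/287, 92/287)
j=2 picked index 3: u0 ∈ [-12/287, 51/287)
j=3 picked index 4: u0 ∈ [10/287, 45/287)
j=4 picked index 5: u0 ∈ [4/287, 67/287)
j=5 picked index 6: u0 ∈ [26/287, 2/7)
j=6 picked index 6: u0 ∈ [-15/287, 1/7)
intersection: [29/287, 1/7)

29/287 1/7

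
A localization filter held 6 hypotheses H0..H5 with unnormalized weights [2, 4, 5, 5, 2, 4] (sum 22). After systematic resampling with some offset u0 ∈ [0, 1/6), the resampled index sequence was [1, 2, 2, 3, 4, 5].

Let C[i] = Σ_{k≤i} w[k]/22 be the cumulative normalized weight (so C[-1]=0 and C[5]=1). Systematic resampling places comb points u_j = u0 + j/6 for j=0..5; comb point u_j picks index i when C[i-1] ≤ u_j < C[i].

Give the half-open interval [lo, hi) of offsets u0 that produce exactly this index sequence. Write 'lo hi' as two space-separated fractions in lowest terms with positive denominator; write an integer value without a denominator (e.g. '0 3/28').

C = [1/11, 3/11, 1/2, 8/11, 9/11, 1]
j=0 picked index 1: u0 ∈ [1/11, 3/11)
j=1 picked index 2: u0 ∈ [7/66, 1/3)
j=2 picked index 2: u0 ∈ [-2/33, 1/6)
j=3 picked index 3: u0 ∈ [0, 5/22)
j=4 picked index 4: u0 ∈ [2/33, 5/33)
j=5 picked index 5: u0 ∈ [-1/66, 1/6)
intersection: [7/66, 5/33)

7/66 5/33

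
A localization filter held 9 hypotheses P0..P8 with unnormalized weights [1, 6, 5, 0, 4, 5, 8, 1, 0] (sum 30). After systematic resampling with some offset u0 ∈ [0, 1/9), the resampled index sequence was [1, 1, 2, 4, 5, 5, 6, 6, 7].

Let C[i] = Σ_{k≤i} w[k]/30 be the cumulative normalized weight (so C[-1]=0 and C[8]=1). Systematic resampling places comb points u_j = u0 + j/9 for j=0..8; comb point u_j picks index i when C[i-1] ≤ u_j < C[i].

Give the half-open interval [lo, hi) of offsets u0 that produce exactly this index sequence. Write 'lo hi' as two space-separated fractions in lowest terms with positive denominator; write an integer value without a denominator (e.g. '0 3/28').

C = [1/30, 7/30, 2/5, 2/5, 8/15, 7/10, 29/30, 1, 1]
j=0 picked index 1: u0 ∈ [1/30, 7/30)
j=1 picked index 1: u0 ∈ [-7/90, 11/90)
j=2 picked index 2: u0 ∈ [1/90, 8/45)
j=3 picked index 4: u0 ∈ [1/15, 1/5)
j=4 picked index 5: u0 ∈ [4/45, 23/90)
j=5 picked index 5: u0 ∈ [-1/45, 13/90)
j=6 picked index 6: u0 ∈ [1/30, 3/10)
j=7 picked index 6: u0 ∈ [-7/90, 17/90)
j=8 picked index 7: u0 ∈ [7/90, 1/9)
intersection: [4/45, 1/9)

4/45 1/9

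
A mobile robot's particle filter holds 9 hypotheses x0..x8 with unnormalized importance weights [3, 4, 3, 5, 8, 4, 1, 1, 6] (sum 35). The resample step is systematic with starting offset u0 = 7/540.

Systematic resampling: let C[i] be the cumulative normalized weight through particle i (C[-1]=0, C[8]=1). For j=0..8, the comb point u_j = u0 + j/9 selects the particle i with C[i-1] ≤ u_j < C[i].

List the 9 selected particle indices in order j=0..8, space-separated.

C = [3/35, 1/5, 2/7, 3/7, 23/35, 27/35, 4/5, 29/35, 1]
j=0: u_0=7/540 ∈ [0, 3/35) → index 0
j=1: u_1=67/540 ∈ [3/35, 1/5) → index 1
j=2: u_2=127/540 ∈ [1/5, 2/7) → index 2
j=3: u_3=187/540 ∈ [2/7, 3/7) → index 3
j=4: u_4=247/540 ∈ [3/7, 23/35) → index 4
j=5: u_5=307/540 ∈ [3/7, 23/35) → index 4
j=6: u_6=367/540 ∈ [23/35, 27/35) → index 5
j=7: u_7=427/540 ∈ [27/35, 4/5) → index 6
j=8: u_8=487/540 ∈ [29/35, 1) → index 8

0 1 2 3 4 4 5 6 8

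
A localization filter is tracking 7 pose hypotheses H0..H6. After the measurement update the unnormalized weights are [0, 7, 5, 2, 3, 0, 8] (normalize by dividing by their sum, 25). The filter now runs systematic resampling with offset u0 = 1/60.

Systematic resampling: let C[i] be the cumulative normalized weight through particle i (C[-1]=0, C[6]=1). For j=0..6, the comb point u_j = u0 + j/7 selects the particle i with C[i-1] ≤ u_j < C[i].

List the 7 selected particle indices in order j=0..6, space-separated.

C = [0, 7/25, 12/25, 14/25, 17/25, 17/25, 1]
j=0: u_0=1/60 ∈ [0, 7/25) → index 1
j=1: u_1=67/420 ∈ [0, 7/25) → index 1
j=2: u_2=127/420 ∈ [7/25, 12/25) → index 2
j=3: u_3=187/420 ∈ [7/25, 12/25) → index 2
j=4: u_4=247/420 ∈ [14/25, 17/25) → index 4
j=5: u_5=307/420 ∈ [17/25, 1) → index 6
j=6: u_6=367/420 ∈ [17/25, 1) → index 6

1 1 2 2 4 6 6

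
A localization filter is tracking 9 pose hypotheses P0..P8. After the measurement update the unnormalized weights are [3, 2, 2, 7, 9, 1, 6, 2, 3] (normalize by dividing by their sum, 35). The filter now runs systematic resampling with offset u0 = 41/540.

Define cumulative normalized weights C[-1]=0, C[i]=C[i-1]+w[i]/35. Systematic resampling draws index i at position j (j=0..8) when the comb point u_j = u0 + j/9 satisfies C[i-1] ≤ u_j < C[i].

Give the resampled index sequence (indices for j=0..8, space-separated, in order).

0 2 3 4 4 4 6 6 8

C = [3/35, 1/7, 1/5, 2/5, 23/35, 24/35, 6/7, 32/35, 1]
j=0: u_0=41/540 ∈ [0, 3/35) → index 0
j=1: u_1=101/540 ∈ [1/7, 1/5) → index 2
j=2: u_2=161/540 ∈ [1/5, 2/5) → index 3
j=3: u_3=221/540 ∈ [2/5, 23/35) → index 4
j=4: u_4=281/540 ∈ [2/5, 23/35) → index 4
j=5: u_5=341/540 ∈ [2/5, 23/35) → index 4
j=6: u_6=401/540 ∈ [24/35, 6/7) → index 6
j=7: u_7=461/540 ∈ [24/35, 6/7) → index 6
j=8: u_8=521/540 ∈ [32/35, 1) → index 8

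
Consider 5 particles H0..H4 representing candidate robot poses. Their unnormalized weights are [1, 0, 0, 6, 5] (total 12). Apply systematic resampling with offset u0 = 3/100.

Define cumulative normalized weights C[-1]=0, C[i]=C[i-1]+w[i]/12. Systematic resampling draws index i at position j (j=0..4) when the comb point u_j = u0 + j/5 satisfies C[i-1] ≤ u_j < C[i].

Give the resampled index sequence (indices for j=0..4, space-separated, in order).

C = [1/12, 1/12, 1/12, 7/12, 1]
j=0: u_0=3/100 ∈ [0, 1/12) → index 0
j=1: u_1=23/100 ∈ [1/12, 7/12) → index 3
j=2: u_2=43/100 ∈ [1/12, 7/12) → index 3
j=3: u_3=63/100 ∈ [7/12, 1) → index 4
j=4: u_4=83/100 ∈ [7/12, 1) → index 4

0 3 3 4 4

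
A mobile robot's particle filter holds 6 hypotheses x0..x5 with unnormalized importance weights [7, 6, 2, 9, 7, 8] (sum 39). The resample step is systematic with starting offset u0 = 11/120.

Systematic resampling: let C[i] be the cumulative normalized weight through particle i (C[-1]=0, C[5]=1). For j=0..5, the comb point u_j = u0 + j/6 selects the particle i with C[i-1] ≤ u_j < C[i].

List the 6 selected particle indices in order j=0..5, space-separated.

0 1 3 3 4 5

C = [7/39, 1/3, 5/13, 8/13, 31/39, 1]
j=0: u_0=11/120 ∈ [0, 7/39) → index 0
j=1: u_1=31/120 ∈ [7/39, 1/3) → index 1
j=2: u_2=17/40 ∈ [5/13, 8/13) → index 3
j=3: u_3=71/120 ∈ [5/13, 8/13) → index 3
j=4: u_4=91/120 ∈ [8/13, 31/39) → index 4
j=5: u_5=37/40 ∈ [31/39, 1) → index 5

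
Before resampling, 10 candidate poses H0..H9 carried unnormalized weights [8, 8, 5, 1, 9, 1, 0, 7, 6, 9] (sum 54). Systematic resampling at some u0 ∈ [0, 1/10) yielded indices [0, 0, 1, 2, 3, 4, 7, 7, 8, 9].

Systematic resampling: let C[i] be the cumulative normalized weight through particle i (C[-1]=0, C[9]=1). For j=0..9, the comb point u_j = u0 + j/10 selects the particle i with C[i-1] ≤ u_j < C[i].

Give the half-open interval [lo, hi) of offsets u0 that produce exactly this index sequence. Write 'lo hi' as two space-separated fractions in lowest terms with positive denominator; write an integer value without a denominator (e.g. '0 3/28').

0 1/135

C = [4/27, 8/27, 7/18, 11/27, 31/54, 16/27, 16/27, 13/18, 5/6, 1]
j=0 picked index 0: u0 ∈ [0, 4/27)
j=1 picked index 0: u0 ∈ [-1/10, 13/270)
j=2 picked index 1: u0 ∈ [-7/135, 13/135)
j=3 picked index 2: u0 ∈ [-1/270, 4/45)
j=4 picked index 3: u0 ∈ [-1/90, 1/135)
j=5 picked index 4: u0 ∈ [-5/54, 2/27)
j=6 picked index 7: u0 ∈ [-1/135, 11/90)
j=7 picked index 7: u0 ∈ [-29/270, 1/45)
j=8 picked index 8: u0 ∈ [-7/90, 1/30)
j=9 picked index 9: u0 ∈ [-1/15, 1/10)
intersection: [0, 1/135)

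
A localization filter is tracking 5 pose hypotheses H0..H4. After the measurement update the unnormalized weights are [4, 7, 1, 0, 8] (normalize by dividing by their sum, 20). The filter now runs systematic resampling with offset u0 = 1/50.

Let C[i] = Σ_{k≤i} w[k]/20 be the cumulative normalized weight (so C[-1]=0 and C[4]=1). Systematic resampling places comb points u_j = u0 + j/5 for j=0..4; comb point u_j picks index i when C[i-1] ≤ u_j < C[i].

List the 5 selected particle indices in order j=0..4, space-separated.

C = [1/5, 11/20, 3/5, 3/5, 1]
j=0: u_0=1/50 ∈ [0, 1/5) → index 0
j=1: u_1=11/50 ∈ [1/5, 11/20) → index 1
j=2: u_2=21/50 ∈ [1/5, 11/20) → index 1
j=3: u_3=31/50 ∈ [3/5, 1) → index 4
j=4: u_4=41/50 ∈ [3/5, 1) → index 4

0 1 1 4 4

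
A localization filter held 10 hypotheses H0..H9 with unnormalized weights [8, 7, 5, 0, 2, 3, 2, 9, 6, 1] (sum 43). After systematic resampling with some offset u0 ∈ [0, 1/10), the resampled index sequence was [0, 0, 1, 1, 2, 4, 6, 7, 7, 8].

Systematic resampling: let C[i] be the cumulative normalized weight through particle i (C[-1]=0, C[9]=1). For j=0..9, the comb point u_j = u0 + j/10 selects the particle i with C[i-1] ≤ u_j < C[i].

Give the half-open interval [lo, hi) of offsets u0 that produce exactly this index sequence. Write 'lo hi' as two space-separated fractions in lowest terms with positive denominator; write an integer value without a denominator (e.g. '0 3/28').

0 1/86

C = [8/43, 15/43, 20/43, 20/43, 22/43, 25/43, 27/43, 36/43, 42/43, 1]
j=0 picked index 0: u0 ∈ [0, 8/43)
j=1 picked index 0: u0 ∈ [-1/10, 37/430)
j=2 picked index 1: u0 ∈ [-3/215, 32/215)
j=3 picked index 1: u0 ∈ [-49/430, 21/430)
j=4 picked index 2: u0 ∈ [-11/215, 14/215)
j=5 picked index 4: u0 ∈ [-3/86, 1/86)
j=6 picked index 6: u0 ∈ [-4/215, 6/215)
j=7 picked index 7: u0 ∈ [-31/430, 59/430)
j=8 picked index 7: u0 ∈ [-37/215, 8/215)
j=9 picked index 8: u0 ∈ [-27/430, 33/430)
intersection: [0, 1/86)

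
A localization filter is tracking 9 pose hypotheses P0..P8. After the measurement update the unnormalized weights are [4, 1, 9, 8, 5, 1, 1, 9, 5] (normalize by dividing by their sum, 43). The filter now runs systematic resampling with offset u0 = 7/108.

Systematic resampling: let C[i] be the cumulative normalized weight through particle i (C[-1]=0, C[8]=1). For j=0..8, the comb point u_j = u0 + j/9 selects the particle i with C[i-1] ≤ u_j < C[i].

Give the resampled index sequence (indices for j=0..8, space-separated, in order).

0 2 2 3 3 4 7 7 8

C = [4/43, 5/43, 14/43, 22/43, 27/43, 28/43, 29/43, 38/43, 1]
j=0: u_0=7/108 ∈ [0, 4/43) → index 0
j=1: u_1=19/108 ∈ [5/43, 14/43) → index 2
j=2: u_2=31/108 ∈ [5/43, 14/43) → index 2
j=3: u_3=43/108 ∈ [14/43, 22/43) → index 3
j=4: u_4=55/108 ∈ [14/43, 22/43) → index 3
j=5: u_5=67/108 ∈ [22/43, 27/43) → index 4
j=6: u_6=79/108 ∈ [29/43, 38/43) → index 7
j=7: u_7=91/108 ∈ [29/43, 38/43) → index 7
j=8: u_8=103/108 ∈ [38/43, 1) → index 8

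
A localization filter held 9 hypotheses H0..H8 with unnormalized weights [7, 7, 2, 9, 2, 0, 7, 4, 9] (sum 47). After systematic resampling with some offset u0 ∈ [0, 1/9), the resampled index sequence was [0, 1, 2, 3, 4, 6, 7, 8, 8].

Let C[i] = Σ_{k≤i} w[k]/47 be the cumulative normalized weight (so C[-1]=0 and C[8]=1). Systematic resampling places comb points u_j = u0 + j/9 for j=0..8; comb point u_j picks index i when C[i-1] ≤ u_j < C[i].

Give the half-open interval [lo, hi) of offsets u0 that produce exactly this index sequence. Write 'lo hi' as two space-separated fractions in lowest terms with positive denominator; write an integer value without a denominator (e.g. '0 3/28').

C = [7/47, 14/47, 16/47, 25/47, 27/47, 27/47, 34/47, 38/47, 1]
j=0 picked index 0: u0 ∈ [0, 7/47)
j=1 picked index 1: u0 ∈ [16/423, 79/423)
j=2 picked index 2: u0 ∈ [32/423, 50/423)
j=3 picked index 3: u0 ∈ [1/141, 28/141)
j=4 picked index 4: u0 ∈ [37/423, 55/423)
j=5 picked index 6: u0 ∈ [8/423, 71/423)
j=6 picked index 7: u0 ∈ [8/141, 20/141)
j=7 picked index 8: u0 ∈ [13/423, 2/9)
j=8 picked index 8: u0 ∈ [-34/423, 1/9)
intersection: [37/423, 1/9)

37/423 1/9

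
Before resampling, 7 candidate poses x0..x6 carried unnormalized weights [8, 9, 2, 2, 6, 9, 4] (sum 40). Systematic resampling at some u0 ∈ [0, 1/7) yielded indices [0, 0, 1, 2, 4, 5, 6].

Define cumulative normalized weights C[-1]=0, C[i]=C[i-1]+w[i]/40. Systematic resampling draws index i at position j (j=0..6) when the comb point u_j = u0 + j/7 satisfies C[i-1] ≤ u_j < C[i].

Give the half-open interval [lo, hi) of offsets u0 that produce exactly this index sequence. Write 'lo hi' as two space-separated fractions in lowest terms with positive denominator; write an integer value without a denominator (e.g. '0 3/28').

C = [1/5, 17/40, 19/40, 21/40, 27/40, 9/10, 1]
j=0 picked index 0: u0 ∈ [0, 1/5)
j=1 picked index 0: u0 ∈ [-1/7, 2/35)
j=2 picked index 1: u0 ∈ [-3/35, 39/280)
j=3 picked index 2: u0 ∈ [-1/280, 13/280)
j=4 picked index 4: u0 ∈ [-13/280, 29/280)
j=5 picked index 5: u0 ∈ [-11/280, 13/70)
j=6 picked index 6: u0 ∈ [3/70, 1/7)
intersection: [3/70, 13/280)

3/70 13/280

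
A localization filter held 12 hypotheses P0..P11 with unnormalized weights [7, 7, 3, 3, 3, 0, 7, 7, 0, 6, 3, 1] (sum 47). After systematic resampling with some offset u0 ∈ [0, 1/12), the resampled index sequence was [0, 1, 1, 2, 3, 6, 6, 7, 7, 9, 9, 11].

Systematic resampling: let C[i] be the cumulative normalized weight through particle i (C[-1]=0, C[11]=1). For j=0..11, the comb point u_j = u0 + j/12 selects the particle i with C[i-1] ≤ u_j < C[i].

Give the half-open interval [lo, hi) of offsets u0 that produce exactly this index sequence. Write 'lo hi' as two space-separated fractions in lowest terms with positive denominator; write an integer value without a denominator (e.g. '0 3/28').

41/564 23/282

C = [7/47, 14/47, 17/47, 20/47, 23/47, 23/47, 30/47, 37/47, 37/47, 43/47, 46/47, 1]
j=0 picked index 0: u0 ∈ [0, 7/47)
j=1 picked index 1: u0 ∈ [37/564, 121/564)
j=2 picked index 1: u0 ∈ [-5/282, 37/282)
j=3 picked index 2: u0 ∈ [9/188, 21/188)
j=4 picked index 3: u0 ∈ [4/141, 13/141)
j=5 picked index 6: u0 ∈ [41/564, 125/564)
j=6 picked index 6: u0 ∈ [-1/94, 13/94)
j=7 picked index 7: u0 ∈ [31/564, 115/564)
j=8 picked index 7: u0 ∈ [-4/141, 17/141)
j=9 picked index 9: u0 ∈ [7/188, 31/188)
j=10 picked index 9: u0 ∈ [-13/282, 23/282)
j=11 picked index 11: u0 ∈ [35/564, 1/12)
intersection: [41/564, 23/282)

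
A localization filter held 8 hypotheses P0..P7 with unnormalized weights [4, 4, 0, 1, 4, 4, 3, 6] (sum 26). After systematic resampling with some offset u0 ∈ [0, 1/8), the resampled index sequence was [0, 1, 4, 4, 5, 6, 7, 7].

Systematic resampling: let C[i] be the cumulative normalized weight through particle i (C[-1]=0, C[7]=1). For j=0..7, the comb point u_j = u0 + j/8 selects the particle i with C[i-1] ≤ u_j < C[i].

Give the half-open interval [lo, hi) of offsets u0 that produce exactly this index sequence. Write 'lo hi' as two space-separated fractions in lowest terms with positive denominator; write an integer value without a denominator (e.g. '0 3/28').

C = [2/13, 4/13, 4/13, 9/26, 1/2, 17/26, 10/13, 1]
j=0 picked index 0: u0 ∈ [0, 2/13)
j=1 picked index 1: u0 ∈ [3/104, 19/104)
j=2 picked index 4: u0 ∈ [5/52, 1/4)
j=3 picked index 4: u0 ∈ [-3/104, 1/8)
j=4 picked index 5: u0 ∈ [0, 2/13)
j=5 picked index 6: u0 ∈ [3/104, 15/104)
j=6 picked index 7: u0 ∈ [1/52, 1/4)
j=7 picked index 7: u0 ∈ [-11/104, 1/8)
intersection: [5/52, 1/8)

5/52 1/8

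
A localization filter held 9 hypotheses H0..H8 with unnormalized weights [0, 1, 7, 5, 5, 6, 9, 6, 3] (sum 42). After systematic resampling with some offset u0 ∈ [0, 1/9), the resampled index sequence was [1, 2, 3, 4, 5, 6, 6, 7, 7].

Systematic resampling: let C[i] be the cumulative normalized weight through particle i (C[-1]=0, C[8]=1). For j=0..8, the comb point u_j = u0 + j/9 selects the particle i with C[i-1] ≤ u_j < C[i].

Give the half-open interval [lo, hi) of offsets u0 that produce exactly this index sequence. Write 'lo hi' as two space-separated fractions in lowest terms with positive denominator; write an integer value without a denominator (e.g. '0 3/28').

C = [0, 1/42, 4/21, 13/42, 3/7, 4/7, 11/14, 13/14, 1]
j=0 picked index 1: u0 ∈ [0, 1/42)
j=1 picked index 2: u0 ∈ [-11/126, 5/63)
j=2 picked index 3: u0 ∈ [-2/63, 11/126)
j=3 picked index 4: u0 ∈ [-1/42, 2/21)
j=4 picked index 5: u0 ∈ [-1/63, 8/63)
j=5 picked index 6: u0 ∈ [1/63, 29/126)
j=6 picked index 6: u0 ∈ [-2/21, 5/42)
j=7 picked index 7: u0 ∈ [1/126, 19/126)
j=8 picked index 7: u0 ∈ [-13/126, 5/126)
intersection: [1/63, 1/42)

1/63 1/42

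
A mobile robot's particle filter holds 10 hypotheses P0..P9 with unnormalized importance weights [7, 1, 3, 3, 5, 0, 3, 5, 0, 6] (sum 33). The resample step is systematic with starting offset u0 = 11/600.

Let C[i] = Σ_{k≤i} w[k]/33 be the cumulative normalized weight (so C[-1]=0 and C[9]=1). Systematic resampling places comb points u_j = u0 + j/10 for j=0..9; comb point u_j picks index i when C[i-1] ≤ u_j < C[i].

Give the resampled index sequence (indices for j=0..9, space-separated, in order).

C = [7/33, 8/33, 1/3, 14/33, 19/33, 19/33, 2/3, 9/11, 9/11, 1]
j=0: u_0=11/600 ∈ [0, 7/33) → index 0
j=1: u_1=71/600 ∈ [0, 7/33) → index 0
j=2: u_2=131/600 ∈ [7/33, 8/33) → index 1
j=3: u_3=191/600 ∈ [8/33, 1/3) → index 2
j=4: u_4=251/600 ∈ [1/3, 14/33) → index 3
j=5: u_5=311/600 ∈ [14/33, 19/33) → index 4
j=6: u_6=371/600 ∈ [19/33, 2/3) → index 6
j=7: u_7=431/600 ∈ [2/3, 9/11) → index 7
j=8: u_8=491/600 ∈ [9/11, 1) → index 9
j=9: u_9=551/600 ∈ [9/11, 1) → index 9

0 0 1 2 3 4 6 7 9 9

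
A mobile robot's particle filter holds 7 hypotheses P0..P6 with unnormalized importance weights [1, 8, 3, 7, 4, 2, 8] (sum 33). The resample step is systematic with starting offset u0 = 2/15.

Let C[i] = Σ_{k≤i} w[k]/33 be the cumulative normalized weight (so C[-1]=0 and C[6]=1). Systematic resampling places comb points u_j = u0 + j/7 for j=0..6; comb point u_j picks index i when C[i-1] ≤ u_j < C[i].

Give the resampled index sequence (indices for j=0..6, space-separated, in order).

C = [1/33, 3/11, 4/11, 19/33, 23/33, 25/33, 1]
j=0: u_0=2/15 ∈ [1/33, 3/11) → index 1
j=1: u_1=29/105 ∈ [3/11, 4/11) → index 2
j=2: u_2=44/105 ∈ [4/11, 19/33) → index 3
j=3: u_3=59/105 ∈ [4/11, 19/33) → index 3
j=4: u_4=74/105 ∈ [23/33, 25/33) → index 5
j=5: u_5=89/105 ∈ [25/33, 1) → index 6
j=6: u_6=104/105 ∈ [25/33, 1) → index 6

1 2 3 3 5 6 6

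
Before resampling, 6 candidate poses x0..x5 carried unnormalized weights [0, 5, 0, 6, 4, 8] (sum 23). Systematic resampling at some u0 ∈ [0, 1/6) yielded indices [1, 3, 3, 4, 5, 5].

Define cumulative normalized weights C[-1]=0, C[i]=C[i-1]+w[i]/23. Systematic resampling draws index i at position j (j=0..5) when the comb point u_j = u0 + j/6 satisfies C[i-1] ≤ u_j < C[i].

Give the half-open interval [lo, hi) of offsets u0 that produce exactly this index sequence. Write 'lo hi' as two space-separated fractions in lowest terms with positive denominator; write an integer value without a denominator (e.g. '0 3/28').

7/138 10/69

C = [0, 5/23, 5/23, 11/23, 15/23, 1]
j=0 picked index 1: u0 ∈ [0, 5/23)
j=1 picked index 3: u0 ∈ [7/138, 43/138)
j=2 picked index 3: u0 ∈ [-8/69, 10/69)
j=3 picked index 4: u0 ∈ [-1/46, 7/46)
j=4 picked index 5: u0 ∈ [-1/69, 1/3)
j=5 picked index 5: u0 ∈ [-25/138, 1/6)
intersection: [7/138, 10/69)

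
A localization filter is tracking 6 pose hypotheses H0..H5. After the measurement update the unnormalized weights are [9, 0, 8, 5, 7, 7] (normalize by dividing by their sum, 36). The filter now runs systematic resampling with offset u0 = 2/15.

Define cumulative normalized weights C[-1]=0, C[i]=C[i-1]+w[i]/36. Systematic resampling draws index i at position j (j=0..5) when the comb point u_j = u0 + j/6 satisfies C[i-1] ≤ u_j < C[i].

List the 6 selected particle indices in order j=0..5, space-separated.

C = [1/4, 1/4, 17/36, 11/18, 29/36, 1]
j=0: u_0=2/15 ∈ [0, 1/4) → index 0
j=1: u_1=3/10 ∈ [1/4, 17/36) → index 2
j=2: u_2=7/15 ∈ [1/4, 17/36) → index 2
j=3: u_3=19/30 ∈ [11/18, 29/36) → index 4
j=4: u_4=4/5 ∈ [11/18, 29/36) → index 4
j=5: u_5=29/30 ∈ [29/36, 1) → index 5

0 2 2 4 4 5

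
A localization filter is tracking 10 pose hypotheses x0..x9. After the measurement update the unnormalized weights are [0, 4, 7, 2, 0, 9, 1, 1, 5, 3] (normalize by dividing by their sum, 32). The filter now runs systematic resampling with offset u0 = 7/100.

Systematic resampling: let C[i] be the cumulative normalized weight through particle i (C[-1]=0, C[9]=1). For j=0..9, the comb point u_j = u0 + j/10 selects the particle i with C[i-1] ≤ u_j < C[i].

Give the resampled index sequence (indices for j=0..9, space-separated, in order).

1 2 2 3 5 5 5 8 8 9

C = [0, 1/8, 11/32, 13/32, 13/32, 11/16, 23/32, 3/4, 29/32, 1]
j=0: u_0=7/100 ∈ [0, 1/8) → index 1
j=1: u_1=17/100 ∈ [1/8, 11/32) → index 2
j=2: u_2=27/100 ∈ [1/8, 11/32) → index 2
j=3: u_3=37/100 ∈ [11/32, 13/32) → index 3
j=4: u_4=47/100 ∈ [13/32, 11/16) → index 5
j=5: u_5=57/100 ∈ [13/32, 11/16) → index 5
j=6: u_6=67/100 ∈ [13/32, 11/16) → index 5
j=7: u_7=77/100 ∈ [3/4, 29/32) → index 8
j=8: u_8=87/100 ∈ [3/4, 29/32) → index 8
j=9: u_9=97/100 ∈ [29/32, 1) → index 9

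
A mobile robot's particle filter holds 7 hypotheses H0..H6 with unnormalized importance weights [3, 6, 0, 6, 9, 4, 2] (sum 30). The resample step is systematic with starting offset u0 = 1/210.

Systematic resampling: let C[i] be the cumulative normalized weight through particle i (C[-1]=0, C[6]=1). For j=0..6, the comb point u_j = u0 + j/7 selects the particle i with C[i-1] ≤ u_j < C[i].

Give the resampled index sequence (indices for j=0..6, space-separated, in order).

C = [1/10, 3/10, 3/10, 1/2, 4/5, 14/15, 1]
j=0: u_0=1/210 ∈ [0, 1/10) → index 0
j=1: u_1=31/210 ∈ [1/10, 3/10) → index 1
j=2: u_2=61/210 ∈ [1/10, 3/10) → index 1
j=3: u_3=13/30 ∈ [3/10, 1/2) → index 3
j=4: u_4=121/210 ∈ [1/2, 4/5) → index 4
j=5: u_5=151/210 ∈ [1/2, 4/5) → index 4
j=6: u_6=181/210 ∈ [4/5, 14/15) → index 5

0 1 1 3 4 4 5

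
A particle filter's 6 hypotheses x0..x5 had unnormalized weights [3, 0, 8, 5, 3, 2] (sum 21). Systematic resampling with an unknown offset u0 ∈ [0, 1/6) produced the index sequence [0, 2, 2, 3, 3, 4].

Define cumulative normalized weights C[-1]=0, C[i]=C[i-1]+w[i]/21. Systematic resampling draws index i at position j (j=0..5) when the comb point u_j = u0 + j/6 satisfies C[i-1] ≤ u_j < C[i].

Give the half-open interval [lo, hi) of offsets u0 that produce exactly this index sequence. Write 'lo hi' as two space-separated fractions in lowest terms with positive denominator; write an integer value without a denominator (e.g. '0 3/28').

C = [1/7, 1/7, 11/21, 16/21, 19/21, 1]
j=0 picked index 0: u0 ∈ [0, 1/7)
j=1 picked index 2: u0 ∈ [-1/42, 5/14)
j=2 picked index 2: u0 ∈ [-4/21, 4/21)
j=3 picked index 3: u0 ∈ [1/42, 11/42)
j=4 picked index 3: u0 ∈ [-1/7, 2/21)
j=5 picked index 4: u0 ∈ [-1/14, 1/14)
intersection: [1/42, 1/14)

1/42 1/14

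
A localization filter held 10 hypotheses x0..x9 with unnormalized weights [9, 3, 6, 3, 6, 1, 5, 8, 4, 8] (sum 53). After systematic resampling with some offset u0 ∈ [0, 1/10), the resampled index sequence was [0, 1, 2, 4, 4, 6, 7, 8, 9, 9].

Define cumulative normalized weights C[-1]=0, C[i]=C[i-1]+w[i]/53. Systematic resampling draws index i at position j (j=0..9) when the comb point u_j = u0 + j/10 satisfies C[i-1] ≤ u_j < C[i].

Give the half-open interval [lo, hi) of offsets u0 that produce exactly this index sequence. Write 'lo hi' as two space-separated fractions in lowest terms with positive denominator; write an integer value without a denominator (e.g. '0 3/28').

C = [9/53, 12/53, 18/53, 21/53, 27/53, 28/53, 33/53, 41/53, 45/53, 1]
j=0 picked index 0: u0 ∈ [0, 9/53)
j=1 picked index 1: u0 ∈ [37/530, 67/530)
j=2 picked index 2: u0 ∈ [7/265, 37/265)
j=3 picked index 4: u0 ∈ [51/530, 111/530)
j=4 picked index 4: u0 ∈ [-1/265, 29/265)
j=5 picked index 6: u0 ∈ [3/106, 13/106)
j=6 picked index 7: u0 ∈ [6/265, 46/265)
j=7 picked index 8: u0 ∈ [39/530, 79/530)
j=8 picked index 9: u0 ∈ [13/265, 1/5)
j=9 picked index 9: u0 ∈ [-27/530, 1/10)
intersection: [51/530, 1/10)

51/530 1/10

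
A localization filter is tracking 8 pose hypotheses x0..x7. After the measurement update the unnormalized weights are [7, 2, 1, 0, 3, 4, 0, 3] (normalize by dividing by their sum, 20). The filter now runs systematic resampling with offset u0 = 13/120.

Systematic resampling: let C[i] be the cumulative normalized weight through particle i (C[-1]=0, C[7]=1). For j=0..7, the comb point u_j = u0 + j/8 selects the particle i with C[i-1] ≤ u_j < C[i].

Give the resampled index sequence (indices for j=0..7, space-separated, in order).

0 0 1 2 4 5 7 7

C = [7/20, 9/20, 1/2, 1/2, 13/20, 17/20, 17/20, 1]
j=0: u_0=13/120 ∈ [0, 7/20) → index 0
j=1: u_1=7/30 ∈ [0, 7/20) → index 0
j=2: u_2=43/120 ∈ [7/20, 9/20) → index 1
j=3: u_3=29/60 ∈ [9/20, 1/2) → index 2
j=4: u_4=73/120 ∈ [1/2, 13/20) → index 4
j=5: u_5=11/15 ∈ [13/20, 17/20) → index 5
j=6: u_6=103/120 ∈ [17/20, 1) → index 7
j=7: u_7=59/60 ∈ [17/20, 1) → index 7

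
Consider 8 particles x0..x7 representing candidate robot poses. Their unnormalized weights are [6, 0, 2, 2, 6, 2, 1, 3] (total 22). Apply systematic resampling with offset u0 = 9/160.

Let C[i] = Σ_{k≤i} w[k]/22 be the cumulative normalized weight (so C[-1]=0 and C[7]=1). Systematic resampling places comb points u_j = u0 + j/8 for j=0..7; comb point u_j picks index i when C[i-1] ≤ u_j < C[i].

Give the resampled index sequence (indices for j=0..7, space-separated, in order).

C = [3/11, 3/11, 4/11, 5/11, 8/11, 9/11, 19/22, 1]
j=0: u_0=9/160 ∈ [0, 3/11) → index 0
j=1: u_1=29/160 ∈ [0, 3/11) → index 0
j=2: u_2=49/160 ∈ [3/11, 4/11) → index 2
j=3: u_3=69/160 ∈ [4/11, 5/11) → index 3
j=4: u_4=89/160 ∈ [5/11, 8/11) → index 4
j=5: u_5=109/160 ∈ [5/11, 8/11) → index 4
j=6: u_6=129/160 ∈ [8/11, 9/11) → index 5
j=7: u_7=149/160 ∈ [19/22, 1) → index 7

0 0 2 3 4 4 5 7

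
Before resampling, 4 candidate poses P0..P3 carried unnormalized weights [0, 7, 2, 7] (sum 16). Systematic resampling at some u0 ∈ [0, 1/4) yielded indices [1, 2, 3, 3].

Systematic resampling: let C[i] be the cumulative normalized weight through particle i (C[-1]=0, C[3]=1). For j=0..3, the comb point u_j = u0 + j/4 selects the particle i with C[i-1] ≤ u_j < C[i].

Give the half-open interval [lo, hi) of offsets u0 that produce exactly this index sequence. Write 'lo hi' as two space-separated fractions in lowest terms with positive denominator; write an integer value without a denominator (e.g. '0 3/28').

3/16 1/4

C = [0, 7/16, 9/16, 1]
j=0 picked index 1: u0 ∈ [0, 7/16)
j=1 picked index 2: u0 ∈ [3/16, 5/16)
j=2 picked index 3: u0 ∈ [1/16, 1/2)
j=3 picked index 3: u0 ∈ [-3/16, 1/4)
intersection: [3/16, 1/4)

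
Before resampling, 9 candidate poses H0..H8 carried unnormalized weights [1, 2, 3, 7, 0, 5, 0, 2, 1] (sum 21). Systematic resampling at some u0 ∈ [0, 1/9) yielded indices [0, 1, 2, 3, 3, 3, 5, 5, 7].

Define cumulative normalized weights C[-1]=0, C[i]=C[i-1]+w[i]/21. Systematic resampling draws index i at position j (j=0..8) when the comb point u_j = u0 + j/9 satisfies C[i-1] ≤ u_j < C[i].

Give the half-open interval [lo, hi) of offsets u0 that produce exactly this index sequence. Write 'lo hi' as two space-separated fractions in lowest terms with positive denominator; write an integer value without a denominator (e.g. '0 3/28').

C = [1/21, 1/7, 2/7, 13/21, 13/21, 6/7, 6/7, 20/21, 1]
j=0 picked index 0: u0 ∈ [0, 1/21)
j=1 picked index 1: u0 ∈ [-4/63, 2/63)
j=2 picked index 2: u0 ∈ [-5/63, 4/63)
j=3 picked index 3: u0 ∈ [-1/21, 2/7)
j=4 picked index 3: u0 ∈ [-10/63, 11/63)
j=5 picked index 3: u0 ∈ [-17/63, 4/63)
j=6 picked index 5: u0 ∈ [-1/21, 4/21)
j=7 picked index 5: u0 ∈ [-10/63, 5/63)
j=8 picked index 7: u0 ∈ [-2/63, 4/63)
intersection: [0, 2/63)

0 2/63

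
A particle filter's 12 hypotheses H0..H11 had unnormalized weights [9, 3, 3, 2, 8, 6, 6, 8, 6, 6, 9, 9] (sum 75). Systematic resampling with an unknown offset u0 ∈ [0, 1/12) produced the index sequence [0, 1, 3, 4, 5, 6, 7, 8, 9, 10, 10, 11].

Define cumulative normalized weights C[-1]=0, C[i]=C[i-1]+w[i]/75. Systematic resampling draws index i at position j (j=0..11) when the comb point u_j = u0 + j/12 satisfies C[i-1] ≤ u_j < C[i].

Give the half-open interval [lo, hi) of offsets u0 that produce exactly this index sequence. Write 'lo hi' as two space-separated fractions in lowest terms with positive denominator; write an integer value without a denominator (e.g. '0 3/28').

11/300 7/150

C = [3/25, 4/25, 1/5, 17/75, 1/3, 31/75, 37/75, 3/5, 17/25, 19/25, 22/25, 1]
j=0 picked index 0: u0 ∈ [0, 3/25)
j=1 picked index 1: u0 ∈ [11/300, 23/300)
j=2 picked index 3: u0 ∈ [1/30, 3/50)
j=3 picked index 4: u0 ∈ [-7/300, 1/12)
j=4 picked index 5: u0 ∈ [0, 2/25)
j=5 picked index 6: u0 ∈ [-1/300, 23/300)
j=6 picked index 7: u0 ∈ [-1/150, 1/10)
j=7 picked index 8: u0 ∈ [1/60, 29/300)
j=8 picked index 9: u0 ∈ [1/75, 7/75)
j=9 picked index 10: u0 ∈ [1/100, 13/100)
j=10 picked index 10: u0 ∈ [-11/150, 7/150)
j=11 picked index 11: u0 ∈ [-11/300, 1/12)
intersection: [11/300, 7/150)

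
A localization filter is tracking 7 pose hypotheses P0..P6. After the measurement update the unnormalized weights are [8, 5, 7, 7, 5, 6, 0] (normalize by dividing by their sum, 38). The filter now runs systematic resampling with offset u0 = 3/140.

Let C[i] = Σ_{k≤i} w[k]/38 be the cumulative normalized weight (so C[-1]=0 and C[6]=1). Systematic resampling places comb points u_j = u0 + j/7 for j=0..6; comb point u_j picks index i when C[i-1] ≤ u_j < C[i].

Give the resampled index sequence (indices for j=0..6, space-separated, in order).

C = [4/19, 13/38, 10/19, 27/38, 16/19, 1, 1]
j=0: u_0=3/140 ∈ [0, 4/19) → index 0
j=1: u_1=23/140 ∈ [0, 4/19) → index 0
j=2: u_2=43/140 ∈ [4/19, 13/38) → index 1
j=3: u_3=9/20 ∈ [13/38, 10/19) → index 2
j=4: u_4=83/140 ∈ [10/19, 27/38) → index 3
j=5: u_5=103/140 ∈ [27/38, 16/19) → index 4
j=6: u_6=123/140 ∈ [16/19, 1) → index 5

0 0 1 2 3 4 5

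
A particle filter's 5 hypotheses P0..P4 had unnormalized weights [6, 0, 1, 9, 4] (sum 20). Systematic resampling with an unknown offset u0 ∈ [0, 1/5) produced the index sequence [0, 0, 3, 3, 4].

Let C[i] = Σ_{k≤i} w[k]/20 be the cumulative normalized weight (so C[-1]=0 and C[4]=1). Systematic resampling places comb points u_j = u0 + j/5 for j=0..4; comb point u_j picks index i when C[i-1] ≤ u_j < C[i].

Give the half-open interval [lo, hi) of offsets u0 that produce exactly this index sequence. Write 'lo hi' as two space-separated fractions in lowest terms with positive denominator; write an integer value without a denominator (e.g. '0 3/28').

C = [3/10, 3/10, 7/20, 4/5, 1]
j=0 picked index 0: u0 ∈ [0, 3/10)
j=1 picked index 0: u0 ∈ [-1/5, 1/10)
j=2 picked index 3: u0 ∈ [-1/20, 2/5)
j=3 picked index 3: u0 ∈ [-1/4, 1/5)
j=4 picked index 4: u0 ∈ [0, 1/5)
intersection: [0, 1/10)

0 1/10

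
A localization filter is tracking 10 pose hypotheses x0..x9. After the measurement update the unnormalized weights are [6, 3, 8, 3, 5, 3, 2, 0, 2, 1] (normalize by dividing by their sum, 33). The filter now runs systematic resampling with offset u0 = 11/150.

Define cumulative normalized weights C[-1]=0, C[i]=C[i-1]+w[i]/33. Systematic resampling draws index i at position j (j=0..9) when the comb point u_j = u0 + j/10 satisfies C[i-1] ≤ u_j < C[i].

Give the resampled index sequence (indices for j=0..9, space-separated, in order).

0 0 2 2 2 3 4 5 6 9

C = [2/11, 3/11, 17/33, 20/33, 25/33, 28/33, 10/11, 10/11, 32/33, 1]
j=0: u_0=11/150 ∈ [0, 2/11) → index 0
j=1: u_1=13/75 ∈ [0, 2/11) → index 0
j=2: u_2=41/150 ∈ [3/11, 17/33) → index 2
j=3: u_3=28/75 ∈ [3/11, 17/33) → index 2
j=4: u_4=71/150 ∈ [3/11, 17/33) → index 2
j=5: u_5=43/75 ∈ [17/33, 20/33) → index 3
j=6: u_6=101/150 ∈ [20/33, 25/33) → index 4
j=7: u_7=58/75 ∈ [25/33, 28/33) → index 5
j=8: u_8=131/150 ∈ [28/33, 10/11) → index 6
j=9: u_9=73/75 ∈ [32/33, 1) → index 9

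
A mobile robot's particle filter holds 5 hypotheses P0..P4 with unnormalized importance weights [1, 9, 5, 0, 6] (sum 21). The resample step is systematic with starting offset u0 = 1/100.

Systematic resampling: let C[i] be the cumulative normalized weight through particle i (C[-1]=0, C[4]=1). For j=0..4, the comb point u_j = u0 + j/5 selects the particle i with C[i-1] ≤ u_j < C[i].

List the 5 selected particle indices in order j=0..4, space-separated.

0 1 1 2 4

C = [1/21, 10/21, 5/7, 5/7, 1]
j=0: u_0=1/100 ∈ [0, 1/21) → index 0
j=1: u_1=21/100 ∈ [1/21, 10/21) → index 1
j=2: u_2=41/100 ∈ [1/21, 10/21) → index 1
j=3: u_3=61/100 ∈ [10/21, 5/7) → index 2
j=4: u_4=81/100 ∈ [5/7, 1) → index 4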